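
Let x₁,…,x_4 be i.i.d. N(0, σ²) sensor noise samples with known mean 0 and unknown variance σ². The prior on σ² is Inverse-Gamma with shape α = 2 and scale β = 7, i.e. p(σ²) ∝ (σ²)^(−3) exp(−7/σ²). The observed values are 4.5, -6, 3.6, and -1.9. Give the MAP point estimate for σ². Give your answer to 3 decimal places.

Sum of squared deviations about the known mean: SS = (4.5−0)² + (-6−0)² + (3.6−0)² + (-1.9−0)² = 72.82.
The Normal likelihood contributes (σ²)^(−n/2) exp(−SS/(2σ²)), so the posterior is Inverse-Gamma(α + n/2, β + SS/2) = Inverse-Gamma(4, 43.41).
The mode of Inverse-Gamma(a, b) is b/(a+1) = 43.41/5 ≈ 8.682.

σ̂²_MAP = 8.682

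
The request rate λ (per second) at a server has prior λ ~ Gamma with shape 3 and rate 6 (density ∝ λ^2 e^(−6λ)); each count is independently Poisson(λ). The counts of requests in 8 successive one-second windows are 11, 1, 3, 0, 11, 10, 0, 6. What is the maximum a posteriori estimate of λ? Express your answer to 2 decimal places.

λ̂_MAP = 3.14

Σxᵢ = 11+1+3+0+11+10+0+6 = 42, with n = 8.
Posterior ∝ λ^2e^(−6λ) · λ^42e^(−8λ) = λ^44e^(−14λ), i.e. Gamma(shape=45, rate=14).
The mode of a Gamma(a, b) with a ≥ 1 (shape–rate) is (a−1)/b = 44/14 ≈ 3.14.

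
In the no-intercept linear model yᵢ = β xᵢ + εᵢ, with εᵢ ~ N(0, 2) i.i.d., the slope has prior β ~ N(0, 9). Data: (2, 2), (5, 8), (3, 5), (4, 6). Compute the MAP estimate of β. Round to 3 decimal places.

log p(β | y) = −Σ(yᵢ − βxᵢ)²/(2·2) − β²/(2·9) + const.
Setting the derivative to zero: Σxᵢ(yᵢ − βxᵢ)/2 − β/9 = 0, so β = Σxᵢyᵢ / (Σxᵢ² + σ²/τ²).
Σxᵢyᵢ = 2·2 + 5·8 + 3·5 + 4·6 = 83; Σxᵢ² = 54; σ²/τ² = 2/9.
β̂_MAP = 83 / (54 + 2/9) = 83/(488/9) = 747/488 ≈ 1.531.

β̂_MAP = 1.531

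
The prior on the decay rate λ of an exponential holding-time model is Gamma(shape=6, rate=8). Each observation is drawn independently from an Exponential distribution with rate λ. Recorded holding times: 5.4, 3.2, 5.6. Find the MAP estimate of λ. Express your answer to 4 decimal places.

λ̂_MAP = 0.3604

The Exponential(rate=λ) likelihood is ∝ λ^n e^(−λΣtᵢ). Here n = 3 and Σtᵢ = 5.4 + 3.2 + 5.6 = 14.2.
Posterior ∝ λ^5e^(−8λ) · λ^3e^(−14.2λ) = λ^8e^(−22.2λ), i.e. Gamma(9, 22.2).
Mode = (a−1)/b = 8/22.2 ≈ 0.3604.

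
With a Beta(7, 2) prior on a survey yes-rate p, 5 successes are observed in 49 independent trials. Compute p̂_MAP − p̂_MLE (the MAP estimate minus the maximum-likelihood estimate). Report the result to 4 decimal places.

Posterior is Beta(12, 46); MAP = (12−1)/(58−2) = 11/56 ≈ 0.19643.
MLE ignores the prior: p̂_MLE = k/n = 5/49 ≈ 0.10204.
Difference = 11/56 − 5/49 = 37/392 ≈ 0.0944.

MAP − MLE = 0.0944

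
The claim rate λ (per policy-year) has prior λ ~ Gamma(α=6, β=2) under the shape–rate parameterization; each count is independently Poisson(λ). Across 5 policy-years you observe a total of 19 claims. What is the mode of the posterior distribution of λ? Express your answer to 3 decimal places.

λ̂_MAP = 3.429

Σxᵢ = 19, n = 5.
Posterior ∝ λ^5e^(−2λ) · λ^19e^(−5λ) = λ^24e^(−7λ), i.e. Gamma(shape=25, rate=7).
The mode of a Gamma(a, b) with a ≥ 1 (shape–rate) is (a−1)/b = 24/7 ≈ 3.429.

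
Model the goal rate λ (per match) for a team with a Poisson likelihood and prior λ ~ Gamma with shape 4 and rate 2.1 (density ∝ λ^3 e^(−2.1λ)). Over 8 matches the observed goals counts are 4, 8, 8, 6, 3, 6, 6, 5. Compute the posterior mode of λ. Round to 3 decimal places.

λ̂_MAP = 4.851

Σxᵢ = 4+8+8+6+3+6+6+5 = 46, with n = 8.
Posterior ∝ λ^3e^(−2.1λ) · λ^46e^(−8λ) = λ^49e^(−10.1λ), i.e. Gamma(shape=50, rate=10.1).
The mode of a Gamma(a, b) with a ≥ 1 (shape–rate) is (a−1)/b = 49/10.1 ≈ 4.851.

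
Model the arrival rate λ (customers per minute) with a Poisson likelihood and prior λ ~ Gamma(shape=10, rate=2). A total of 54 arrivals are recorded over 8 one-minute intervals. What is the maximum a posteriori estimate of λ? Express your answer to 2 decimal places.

Σxᵢ = 54, n = 8.
Posterior ∝ λ^9e^(−2λ) · λ^54e^(−8λ) = λ^63e^(−10λ), i.e. Gamma(shape=64, rate=10).
The mode of a Gamma(a, b) with a ≥ 1 (shape–rate) is (a−1)/b = 63/10 ≈ 6.30.

λ̂_MAP = 6.30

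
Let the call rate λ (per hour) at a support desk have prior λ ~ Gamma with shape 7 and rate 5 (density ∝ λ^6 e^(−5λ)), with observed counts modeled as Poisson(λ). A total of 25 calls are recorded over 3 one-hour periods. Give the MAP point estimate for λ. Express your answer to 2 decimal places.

λ̂_MAP = 3.88

Σxᵢ = 25, n = 3.
Posterior ∝ λ^6e^(−5λ) · λ^25e^(−3λ) = λ^31e^(−8λ), i.e. Gamma(shape=32, rate=8).
The mode of a Gamma(a, b) with a ≥ 1 (shape–rate) is (a−1)/b = 31/8 ≈ 3.88.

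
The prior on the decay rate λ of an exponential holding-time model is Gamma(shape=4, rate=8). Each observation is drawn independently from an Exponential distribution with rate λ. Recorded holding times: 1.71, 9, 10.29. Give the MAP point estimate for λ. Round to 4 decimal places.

The Exponential(rate=λ) likelihood is ∝ λ^n e^(−λΣtᵢ). Here n = 3 and Σtᵢ = 1.71 + 9 + 10.29 = 21.
Posterior ∝ λ^3e^(−8λ) · λ^3e^(−21λ) = λ^6e^(−29λ), i.e. Gamma(7, 29).
Mode = (a−1)/b = 6/29 ≈ 0.2069.

λ̂_MAP = 0.2069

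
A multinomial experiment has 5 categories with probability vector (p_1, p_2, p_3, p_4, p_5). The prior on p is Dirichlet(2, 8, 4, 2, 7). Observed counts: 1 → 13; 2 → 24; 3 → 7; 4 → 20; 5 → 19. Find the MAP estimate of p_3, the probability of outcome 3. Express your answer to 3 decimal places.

MAP estimate: 0.099

The posterior is Dirichlet(αᵢ + nᵢ) = Dirichlet(15, 32, 11, 22, 26).
For a Dirichlet(a₁,…,a_K) with all aᵢ > 1, the mode has j-th component (aⱼ − 1)/(Σaᵢ − K).
Here Σaᵢ = 106 and K = 5, so p_3 = (11 − 1)/(106 − 5) = 10/101 ≈ 0.099.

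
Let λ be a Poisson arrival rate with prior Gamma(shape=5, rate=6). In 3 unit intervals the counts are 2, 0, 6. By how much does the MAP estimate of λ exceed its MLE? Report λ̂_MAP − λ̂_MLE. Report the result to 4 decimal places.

MAP − MLE = -1.3333

Σxᵢ = 8. Posterior is Gamma(13, 9); MAP = (13−1)/9 = 12/9 ≈ 1.33333.
MLE = x̄ = 8/3 ≈ 2.66667.
Difference = 12/9 − 8/3 = -4/3 ≈ -1.3333.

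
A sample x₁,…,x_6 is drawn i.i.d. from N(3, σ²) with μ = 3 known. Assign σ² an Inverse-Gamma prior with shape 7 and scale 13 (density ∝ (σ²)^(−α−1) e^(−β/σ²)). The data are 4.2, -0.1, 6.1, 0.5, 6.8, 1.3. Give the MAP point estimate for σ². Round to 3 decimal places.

σ̂²_MAP = 3.193

Sum of squared deviations about the known mean: SS = (4.2−3)² + (-0.1−3)² + (6.1−3)² + (0.5−3)² + (6.8−3)² + (1.3−3)² = 44.24.
The Normal likelihood contributes (σ²)^(−n/2) exp(−SS/(2σ²)), so the posterior is Inverse-Gamma(α + n/2, β + SS/2) = Inverse-Gamma(10, 35.12).
The mode of Inverse-Gamma(a, b) is b/(a+1) = 35.12/11 ≈ 3.193.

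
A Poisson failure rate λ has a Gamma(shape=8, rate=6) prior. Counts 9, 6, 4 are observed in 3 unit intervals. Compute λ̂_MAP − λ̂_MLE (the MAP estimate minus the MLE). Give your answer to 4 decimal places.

MAP − MLE = -3.4444

Σxᵢ = 19. Posterior is Gamma(27, 9); MAP = (27−1)/9 = 26/9 ≈ 2.88889.
MLE = x̄ = 19/3 ≈ 6.33333.
Difference = 26/9 − 19/3 = -31/9 ≈ -3.4444.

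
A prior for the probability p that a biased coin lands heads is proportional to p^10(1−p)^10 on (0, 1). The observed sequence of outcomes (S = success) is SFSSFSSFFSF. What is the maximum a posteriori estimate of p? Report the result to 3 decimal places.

The prior density ∝ p^10(1−p)^10 is the kernel of Beta(11, 11).
Data: 6 successes in 11 trials (from the sequence). The binomial likelihood contributes p^6(1−p)^5, so the posterior is Beta(11+6, 11+5) = Beta(17, 16).
For Beta(a, b) with a, b > 1 the mode is (a−1)/(a+b−2) = 16/31 ≈ 0.516.

p̂_MAP = 0.516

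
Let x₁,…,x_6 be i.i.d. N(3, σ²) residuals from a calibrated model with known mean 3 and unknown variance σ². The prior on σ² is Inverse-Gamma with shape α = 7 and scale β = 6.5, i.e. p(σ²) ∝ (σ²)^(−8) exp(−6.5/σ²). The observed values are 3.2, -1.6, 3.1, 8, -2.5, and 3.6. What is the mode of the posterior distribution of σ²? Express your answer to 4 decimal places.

σ̂²_MAP = 4.0827

Sum of squared deviations about the known mean: SS = (3.2−3)² + (-1.6−3)² + (3.1−3)² + (8−3)² + (-2.5−3)² + (3.6−3)² = 76.82.
The Normal likelihood contributes (σ²)^(−n/2) exp(−SS/(2σ²)), so the posterior is Inverse-Gamma(α + n/2, β + SS/2) = Inverse-Gamma(10, 44.91).
The mode of Inverse-Gamma(a, b) is b/(a+1) = 44.91/11 ≈ 4.0827.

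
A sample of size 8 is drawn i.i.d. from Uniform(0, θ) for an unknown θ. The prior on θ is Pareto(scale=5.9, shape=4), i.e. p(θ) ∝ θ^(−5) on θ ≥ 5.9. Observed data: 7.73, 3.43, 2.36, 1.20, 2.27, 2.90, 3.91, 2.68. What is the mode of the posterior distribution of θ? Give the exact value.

θ̂_MAP = 7.73

The Uniform(0, θ) likelihood is θ^(−n) for θ ≥ max(xᵢ), zero otherwise. Here max(xᵢ) = 7.73.
Posterior ∝ θ^(−5) · θ^(−8) = θ^(−13) on θ ≥ max(5.9, 7.73) = 7.73.
This density is strictly decreasing in θ, so the posterior mode lies at the lower boundary of the support.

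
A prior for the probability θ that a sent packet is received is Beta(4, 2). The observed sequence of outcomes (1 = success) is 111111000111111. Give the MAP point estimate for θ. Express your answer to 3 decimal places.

Prior: Beta(4, 2).
Data: 12 successes in 15 trials (from the sequence). The binomial likelihood contributes θ^12(1−θ)^3, so the posterior is Beta(4+12, 2+3) = Beta(16, 5).
For Beta(a, b) with a, b > 1 the mode is (a−1)/(a+b−2) = 15/19 ≈ 0.789.

θ̂_MAP = 0.789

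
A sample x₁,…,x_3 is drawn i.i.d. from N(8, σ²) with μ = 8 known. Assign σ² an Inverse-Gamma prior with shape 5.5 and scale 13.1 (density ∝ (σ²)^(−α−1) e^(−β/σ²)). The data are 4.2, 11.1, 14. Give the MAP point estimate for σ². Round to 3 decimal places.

Sum of squared deviations about the known mean: SS = (4.2−8)² + (11.1−8)² + (14−8)² = 60.05.
The Normal likelihood contributes (σ²)^(−n/2) exp(−SS/(2σ²)), so the posterior is Inverse-Gamma(α + n/2, β + SS/2) = Inverse-Gamma(7, 43.125).
The mode of Inverse-Gamma(a, b) is b/(a+1) = 43.125/8 ≈ 5.391.

σ̂²_MAP = 5.391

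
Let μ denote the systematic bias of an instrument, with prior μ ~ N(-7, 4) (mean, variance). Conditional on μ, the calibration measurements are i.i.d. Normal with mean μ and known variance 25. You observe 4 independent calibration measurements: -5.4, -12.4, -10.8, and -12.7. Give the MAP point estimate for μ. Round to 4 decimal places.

n = 4; x̄ = ((-5.4) + (-12.4) + (-10.8) + (-12.7))/4 = -41.3/4 = -10.325.
For a Normal prior and Normal likelihood with known variance, the posterior is Normal; its mode equals its mean, the precision-weighted average.
Prior precision 1/σ₀² = 1/4 = 0.25; data precision n/σ² = 4/25 = 0.16.
μ̂ = (0.25·(-7) + 0.16·(-10.325)) / (0.25 + 0.16) = (-3.402)/0.41 = -1701/205 ≈ -8.2976.

μ̂_MAP = -8.2976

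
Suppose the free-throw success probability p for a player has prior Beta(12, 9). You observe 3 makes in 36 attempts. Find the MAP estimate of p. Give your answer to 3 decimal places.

Prior: Beta(12, 9).
Data: 3 successes in 36 trials. The binomial likelihood contributes p^3(1−p)^33, so the posterior is Beta(12+3, 9+33) = Beta(15, 42).
For Beta(a, b) with a, b > 1 the mode is (a−1)/(a+b−2) = 14/55 ≈ 0.255.

p̂_MAP = 0.255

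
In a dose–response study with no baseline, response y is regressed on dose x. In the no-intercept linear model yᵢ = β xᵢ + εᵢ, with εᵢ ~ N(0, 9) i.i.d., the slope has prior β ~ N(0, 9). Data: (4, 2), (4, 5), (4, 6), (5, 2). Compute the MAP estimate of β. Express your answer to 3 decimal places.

β̂_MAP = 0.838

log p(β | y) = −Σ(yᵢ − βxᵢ)²/(2·9) − β²/(2·9) + const.
Setting the derivative to zero: Σxᵢ(yᵢ − βxᵢ)/9 − β/9 = 0, so β = Σxᵢyᵢ / (Σxᵢ² + σ²/τ²).
Σxᵢyᵢ = 4·2 + 4·5 + 4·6 + 5·2 = 62; Σxᵢ² = 73; σ²/τ² = 1.
β̂_MAP = 62 / (73 + 1) = 62/74 ≈ 0.838.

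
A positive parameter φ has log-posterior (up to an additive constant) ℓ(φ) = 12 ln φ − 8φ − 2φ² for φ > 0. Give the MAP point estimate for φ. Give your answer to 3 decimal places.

ℓ'(φ) = 12/φ − 8 − 4φ. Setting this to zero and multiplying by φ: 4φ² + 8φ − 12 = 0.
φ = (−8 + √(8² + 4·4·12)) / (2·4) = (−8 + √256) / 8 = (−8 + 16)/8 = 1.
ℓ''(φ) = −12/φ² − 4 < 0, confirming a maximum.

φ̂_MAP = 1.000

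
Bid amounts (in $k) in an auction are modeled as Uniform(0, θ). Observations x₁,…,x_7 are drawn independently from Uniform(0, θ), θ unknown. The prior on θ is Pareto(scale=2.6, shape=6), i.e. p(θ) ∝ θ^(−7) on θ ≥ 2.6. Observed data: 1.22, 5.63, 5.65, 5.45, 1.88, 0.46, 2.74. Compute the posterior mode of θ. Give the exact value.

The Uniform(0, θ) likelihood is θ^(−n) for θ ≥ max(xᵢ), zero otherwise. Here max(xᵢ) = 5.65.
Posterior ∝ θ^(−7) · θ^(−7) = θ^(−14) on θ ≥ max(2.6, 5.65) = 5.65.
This density is strictly decreasing in θ, so the posterior mode lies at the lower boundary of the support.

θ̂_MAP = 5.65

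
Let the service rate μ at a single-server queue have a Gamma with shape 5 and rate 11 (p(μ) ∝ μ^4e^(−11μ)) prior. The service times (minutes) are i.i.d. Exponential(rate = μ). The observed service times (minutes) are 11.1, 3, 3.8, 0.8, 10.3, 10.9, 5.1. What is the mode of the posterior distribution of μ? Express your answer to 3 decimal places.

The Exponential(rate=μ) likelihood is ∝ μ^n e^(−μΣtᵢ). Here n = 7 and Σtᵢ = 11.1 + 3 + 3.8 + 0.8 + 10.3 + 10.9 + 5.1 = 45.
Posterior ∝ μ^4e^(−11μ) · μ^7e^(−45μ) = μ^11e^(−56μ), i.e. Gamma(12, 56).
Mode = (a−1)/b = 11/56 ≈ 0.196.

μ̂_MAP = 0.196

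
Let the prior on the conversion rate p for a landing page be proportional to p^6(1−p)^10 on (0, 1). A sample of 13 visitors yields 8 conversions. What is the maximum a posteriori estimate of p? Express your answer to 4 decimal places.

p̂_MAP = 0.4828

The prior density ∝ p^6(1−p)^10 is the kernel of Beta(7, 11).
Data: 8 successes in 13 trials. The binomial likelihood contributes p^8(1−p)^5, so the posterior is Beta(7+8, 11+5) = Beta(15, 16).
For Beta(a, b) with a, b > 1 the mode is (a−1)/(a+b−2) = 14/29 ≈ 0.4828.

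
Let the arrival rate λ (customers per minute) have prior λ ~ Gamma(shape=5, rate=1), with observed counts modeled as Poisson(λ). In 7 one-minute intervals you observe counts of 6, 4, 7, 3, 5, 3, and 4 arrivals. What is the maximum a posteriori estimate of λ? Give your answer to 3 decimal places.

Σxᵢ = 6+4+7+3+5+3+4 = 32, with n = 7.
Posterior ∝ λ^4e^(−1λ) · λ^32e^(−7λ) = λ^36e^(−8λ), i.e. Gamma(shape=37, rate=8).
The mode of a Gamma(a, b) with a ≥ 1 (shape–rate) is (a−1)/b = 36/8 ≈ 4.500.

λ̂_MAP = 4.500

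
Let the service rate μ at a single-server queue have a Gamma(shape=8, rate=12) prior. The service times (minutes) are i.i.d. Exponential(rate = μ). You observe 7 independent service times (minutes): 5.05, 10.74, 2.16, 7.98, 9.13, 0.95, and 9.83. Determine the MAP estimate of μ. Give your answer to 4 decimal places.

μ̂_MAP = 0.2420

The Exponential(rate=μ) likelihood is ∝ μ^n e^(−μΣtᵢ). Here n = 7 and Σtᵢ = 5.05 + 10.74 + 2.16 + 7.98 + 9.13 + 0.95 + 9.83 = 45.84.
Posterior ∝ μ^7e^(−12μ) · μ^7e^(−45.84μ) = μ^14e^(−57.84μ), i.e. Gamma(15, 57.84).
Mode = (a−1)/b = 14/57.84 ≈ 0.2420.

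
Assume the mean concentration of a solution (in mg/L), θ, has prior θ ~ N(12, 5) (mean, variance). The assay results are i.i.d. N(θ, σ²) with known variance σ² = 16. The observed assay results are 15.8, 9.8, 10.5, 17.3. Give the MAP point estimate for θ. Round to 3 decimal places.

n = 4; x̄ = (15.8 + 9.8 + 10.5 + 17.3)/4 = 53.4/4 = 13.35.
For a Normal prior and Normal likelihood with known variance, the posterior is Normal; its mode equals its mean, the precision-weighted average.
Prior precision 1/σ₀² = 1/5 = 0.2; data precision n/σ² = 4/16 = 0.25.
θ̂ = (0.2·12 + 0.25·13.35) / (0.2 + 0.25) = 5.7375/0.45 = 12.750.

θ̂_MAP = 12.750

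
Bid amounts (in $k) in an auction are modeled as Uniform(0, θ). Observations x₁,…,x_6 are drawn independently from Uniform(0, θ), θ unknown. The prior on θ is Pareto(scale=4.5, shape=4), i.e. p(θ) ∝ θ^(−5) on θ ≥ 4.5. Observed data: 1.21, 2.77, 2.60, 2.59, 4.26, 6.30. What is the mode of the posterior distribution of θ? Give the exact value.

θ̂_MAP = 6.30

The Uniform(0, θ) likelihood is θ^(−n) for θ ≥ max(xᵢ), zero otherwise. Here max(xᵢ) = 6.30.
Posterior ∝ θ^(−5) · θ^(−6) = θ^(−11) on θ ≥ max(4.5, 6.30) = 6.30.
This density is strictly decreasing in θ, so the posterior mode lies at the lower boundary of the support.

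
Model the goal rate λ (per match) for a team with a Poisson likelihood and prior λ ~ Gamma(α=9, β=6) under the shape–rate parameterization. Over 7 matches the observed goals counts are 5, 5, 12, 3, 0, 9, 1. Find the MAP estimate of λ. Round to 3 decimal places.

Σxᵢ = 5+5+12+3+0+9+1 = 35, with n = 7.
Posterior ∝ λ^8e^(−6λ) · λ^35e^(−7λ) = λ^43e^(−13λ), i.e. Gamma(shape=44, rate=13).
The mode of a Gamma(a, b) with a ≥ 1 (shape–rate) is (a−1)/b = 43/13 ≈ 3.308.

λ̂_MAP = 3.308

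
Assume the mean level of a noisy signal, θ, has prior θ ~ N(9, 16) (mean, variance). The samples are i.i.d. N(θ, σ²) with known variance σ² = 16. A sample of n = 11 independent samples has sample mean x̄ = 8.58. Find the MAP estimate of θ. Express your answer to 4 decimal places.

n = 11, x̄ = 8.58.
For a Normal prior and Normal likelihood with known variance, the posterior is Normal; its mode equals its mean, the precision-weighted average.
Prior precision 1/σ₀² = 1/16 = 0.0625; data precision n/σ² = 11/16 = 0.6875.
θ̂ = (0.0625·9 + 0.6875·8.58) / (0.0625 + 0.6875) = 6.46125/0.75 = 8.6150.

θ̂_MAP = 8.6150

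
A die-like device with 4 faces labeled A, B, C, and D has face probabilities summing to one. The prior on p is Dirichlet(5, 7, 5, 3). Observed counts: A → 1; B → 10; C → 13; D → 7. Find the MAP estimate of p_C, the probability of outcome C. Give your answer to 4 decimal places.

MAP estimate of p_C = 0.3617

The posterior is Dirichlet(αᵢ + nᵢ) = Dirichlet(6, 17, 18, 10).
For a Dirichlet(a₁,…,a_K) with all aᵢ > 1, the mode has j-th component (aⱼ − 1)/(Σaᵢ − K).
Here Σaᵢ = 51 and K = 4, so p_C = (18 − 1)/(51 − 4) = 17/47 ≈ 0.3617.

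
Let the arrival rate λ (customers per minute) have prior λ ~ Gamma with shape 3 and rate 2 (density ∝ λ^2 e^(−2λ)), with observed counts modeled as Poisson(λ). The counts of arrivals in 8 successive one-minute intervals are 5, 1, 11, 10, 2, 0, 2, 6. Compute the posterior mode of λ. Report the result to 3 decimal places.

λ̂_MAP = 3.900

Σxᵢ = 5+1+11+10+2+0+2+6 = 37, with n = 8.
Posterior ∝ λ^2e^(−2λ) · λ^37e^(−8λ) = λ^39e^(−10λ), i.e. Gamma(shape=40, rate=10).
The mode of a Gamma(a, b) with a ≥ 1 (shape–rate) is (a−1)/b = 39/10 ≈ 3.900.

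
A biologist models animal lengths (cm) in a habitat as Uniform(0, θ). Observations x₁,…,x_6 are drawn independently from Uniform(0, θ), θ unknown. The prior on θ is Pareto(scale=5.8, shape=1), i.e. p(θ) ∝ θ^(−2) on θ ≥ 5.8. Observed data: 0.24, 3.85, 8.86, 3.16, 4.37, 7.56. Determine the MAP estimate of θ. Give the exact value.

The Uniform(0, θ) likelihood is θ^(−n) for θ ≥ max(xᵢ), zero otherwise. Here max(xᵢ) = 8.86.
Posterior ∝ θ^(−2) · θ^(−6) = θ^(−8) on θ ≥ max(5.8, 8.86) = 8.86.
This density is strictly decreasing in θ, so the posterior mode lies at the lower boundary of the support.

θ̂_MAP = 8.86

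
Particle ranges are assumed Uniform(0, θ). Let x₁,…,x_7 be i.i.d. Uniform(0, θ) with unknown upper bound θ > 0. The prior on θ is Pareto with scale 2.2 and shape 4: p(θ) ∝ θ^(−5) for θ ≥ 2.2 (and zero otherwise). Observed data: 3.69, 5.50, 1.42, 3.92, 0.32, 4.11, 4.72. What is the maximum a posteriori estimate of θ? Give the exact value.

θ̂_MAP = 5.50

The Uniform(0, θ) likelihood is θ^(−n) for θ ≥ max(xᵢ), zero otherwise. Here max(xᵢ) = 5.50.
Posterior ∝ θ^(−5) · θ^(−7) = θ^(−12) on θ ≥ max(2.2, 5.50) = 5.50.
This density is strictly decreasing in θ, so the posterior mode lies at the lower boundary of the support.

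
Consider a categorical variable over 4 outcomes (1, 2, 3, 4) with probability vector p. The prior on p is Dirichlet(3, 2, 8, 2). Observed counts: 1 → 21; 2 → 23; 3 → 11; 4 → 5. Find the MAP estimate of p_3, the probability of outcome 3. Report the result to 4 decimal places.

MAP estimate: 0.2535

The posterior is Dirichlet(αᵢ + nᵢ) = Dirichlet(24, 25, 19, 7).
For a Dirichlet(a₁,…,a_K) with all aᵢ > 1, the mode has j-th component (aⱼ − 1)/(Σaᵢ − K).
Here Σaᵢ = 75 and K = 4, so p_3 = (19 − 1)/(75 − 4) = 18/71 ≈ 0.2535.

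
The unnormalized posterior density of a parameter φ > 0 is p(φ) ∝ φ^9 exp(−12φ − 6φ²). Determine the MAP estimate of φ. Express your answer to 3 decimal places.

φ̂_MAP = 0.500

ℓ'(φ) = 9/φ − 12 − 12φ. Setting this to zero and multiplying by φ: 12φ² + 12φ − 9 = 0.
φ = (−12 + √(12² + 4·12·9)) / (2·12) = (−12 + √576) / 24 = (−12 + 24)/24 = 1/2.
ℓ''(φ) = −9/φ² − 12 < 0, confirming a maximum.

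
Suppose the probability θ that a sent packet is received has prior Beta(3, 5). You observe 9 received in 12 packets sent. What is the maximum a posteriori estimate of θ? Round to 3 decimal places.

θ̂_MAP = 0.611

Prior: Beta(3, 5).
Data: 9 successes in 12 trials. The binomial likelihood contributes θ^9(1−θ)^3, so the posterior is Beta(3+9, 5+3) = Beta(12, 8).
For Beta(a, b) with a, b > 1 the mode is (a−1)/(a+b−2) = 11/18 ≈ 0.611.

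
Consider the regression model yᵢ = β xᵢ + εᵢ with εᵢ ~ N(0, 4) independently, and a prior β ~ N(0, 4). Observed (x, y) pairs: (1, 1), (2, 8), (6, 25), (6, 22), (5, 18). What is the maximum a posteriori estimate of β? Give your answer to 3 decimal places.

β̂_MAP = 3.777

log p(β | y) = −Σ(yᵢ − βxᵢ)²/(2·4) − β²/(2·4) + const.
Setting the derivative to zero: Σxᵢ(yᵢ − βxᵢ)/4 − β/4 = 0, so β = Σxᵢyᵢ / (Σxᵢ² + σ²/τ²).
Σxᵢyᵢ = 1·1 + 2·8 + 6·25 + 6·22 + 5·18 = 389; Σxᵢ² = 102; σ²/τ² = 1.
β̂_MAP = 389 / (102 + 1) = 389/103 ≈ 3.777.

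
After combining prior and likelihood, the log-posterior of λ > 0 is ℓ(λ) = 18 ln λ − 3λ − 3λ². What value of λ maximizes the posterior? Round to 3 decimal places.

ℓ'(λ) = 18/λ − 3 − 6λ. Setting this to zero and multiplying by λ: 6λ² + 3λ − 18 = 0.
λ = (−3 + √(3² + 4·6·18)) / (2·6) = (−3 + √441) / 12 = (−3 + 21)/12 = 3/2.
ℓ''(λ) = −18/λ² − 6 < 0, confirming a maximum.

λ̂_MAP = 1.500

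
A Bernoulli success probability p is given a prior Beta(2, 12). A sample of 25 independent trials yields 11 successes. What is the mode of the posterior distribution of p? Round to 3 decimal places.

Prior: Beta(2, 12).
Data: 11 successes in 25 trials. The binomial likelihood contributes p^11(1−p)^14, so the posterior is Beta(2+11, 12+14) = Beta(13, 26).
For Beta(a, b) with a, b > 1 the mode is (a−1)/(a+b−2) = 12/37 ≈ 0.324.

p̂_MAP = 0.324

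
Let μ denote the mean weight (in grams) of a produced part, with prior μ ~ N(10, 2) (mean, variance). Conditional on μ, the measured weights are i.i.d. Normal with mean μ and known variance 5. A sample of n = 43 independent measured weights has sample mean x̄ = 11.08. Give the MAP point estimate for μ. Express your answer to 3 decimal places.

μ̂_MAP = 11.021

n = 43, x̄ = 11.08.
For a Normal prior and Normal likelihood with known variance, the posterior is Normal; its mode equals its mean, the precision-weighted average.
Prior precision 1/σ₀² = 1/2 = 0.5; data precision n/σ² = 43/5 = 8.6.
μ̂ = (0.5·10 + 8.6·11.08) / (0.5 + 8.6) = 100.288/9.1 = 25072/2275 ≈ 11.021.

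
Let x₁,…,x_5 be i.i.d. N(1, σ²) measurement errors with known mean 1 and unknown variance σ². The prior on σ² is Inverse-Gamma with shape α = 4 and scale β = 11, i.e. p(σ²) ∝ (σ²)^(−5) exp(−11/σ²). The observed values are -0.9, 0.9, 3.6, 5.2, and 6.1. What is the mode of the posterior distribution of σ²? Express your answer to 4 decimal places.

Sum of squared deviations about the known mean: SS = (-0.9−1)² + (0.9−1)² + (3.6−1)² + (5.2−1)² + (6.1−1)² = 54.03.
The Normal likelihood contributes (σ²)^(−n/2) exp(−SS/(2σ²)), so the posterior is Inverse-Gamma(α + n/2, β + SS/2) = Inverse-Gamma(6.5, 38.015).
The mode of Inverse-Gamma(a, b) is b/(a+1) = 38.015/7.5 ≈ 5.0687.

σ̂²_MAP = 5.0687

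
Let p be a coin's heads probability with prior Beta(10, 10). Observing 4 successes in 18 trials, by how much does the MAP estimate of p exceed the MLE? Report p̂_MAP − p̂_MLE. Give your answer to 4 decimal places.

Posterior is Beta(14, 24); MAP = (14−1)/(38−2) = 13/36 ≈ 0.36111.
MLE ignores the prior: p̂_MLE = k/n = 4/18 ≈ 0.22222.
Difference = 13/36 − 4/18 = 5/36 ≈ 0.1389.

MAP − MLE = 0.1389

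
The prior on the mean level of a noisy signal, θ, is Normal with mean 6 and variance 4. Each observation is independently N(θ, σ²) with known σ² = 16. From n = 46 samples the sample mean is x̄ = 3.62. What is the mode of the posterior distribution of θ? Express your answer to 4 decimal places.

n = 46, x̄ = 3.62.
For a Normal prior and Normal likelihood with known variance, the posterior is Normal; its mode equals its mean, the precision-weighted average.
Prior precision 1/σ₀² = 1/4 = 0.25; data precision n/σ² = 46/16 = 2.875.
θ̂ = (0.25·6 + 2.875·3.62) / (0.25 + 2.875) = 11.9075/3.125 = 3.8104.

θ̂_MAP = 3.8104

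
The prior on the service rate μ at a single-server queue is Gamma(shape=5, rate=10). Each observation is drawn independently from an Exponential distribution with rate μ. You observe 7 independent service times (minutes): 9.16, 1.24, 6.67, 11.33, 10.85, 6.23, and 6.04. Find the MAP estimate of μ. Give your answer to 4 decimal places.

μ̂_MAP = 0.1788

The Exponential(rate=μ) likelihood is ∝ μ^n e^(−μΣtᵢ). Here n = 7 and Σtᵢ = 9.16 + 1.24 + 6.67 + 11.33 + 10.85 + 6.23 + 6.04 = 51.52.
Posterior ∝ μ^4e^(−10μ) · μ^7e^(−51.52μ) = μ^11e^(−61.52μ), i.e. Gamma(12, 61.52).
Mode = (a−1)/b = 11/61.52 ≈ 0.1788.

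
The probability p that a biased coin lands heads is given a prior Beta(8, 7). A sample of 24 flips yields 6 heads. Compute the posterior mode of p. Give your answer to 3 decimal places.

Prior: Beta(8, 7).
Data: 6 successes in 24 trials. The binomial likelihood contributes p^6(1−p)^18, so the posterior is Beta(8+6, 7+18) = Beta(14, 25).
For Beta(a, b) with a, b > 1 the mode is (a−1)/(a+b−2) = 13/37 ≈ 0.351.

p̂_MAP = 0.351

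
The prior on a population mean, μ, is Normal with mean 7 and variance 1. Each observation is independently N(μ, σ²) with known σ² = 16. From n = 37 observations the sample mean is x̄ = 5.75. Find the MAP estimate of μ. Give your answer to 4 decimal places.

μ̂_MAP = 6.1274

n = 37, x̄ = 5.75.
For a Normal prior and Normal likelihood with known variance, the posterior is Normal; its mode equals its mean, the precision-weighted average.
Prior precision 1/σ₀² = 1/1 = 1; data precision n/σ² = 37/16 = 2.3125.
μ̂ = (1·7 + 2.3125·5.75) / (1 + 2.3125) = 20.296875/3.3125 = 1299/212 ≈ 6.1274.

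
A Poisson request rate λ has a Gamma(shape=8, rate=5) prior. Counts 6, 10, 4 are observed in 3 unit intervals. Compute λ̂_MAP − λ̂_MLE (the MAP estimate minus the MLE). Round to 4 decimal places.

Σxᵢ = 20. Posterior is Gamma(28, 8); MAP = (28−1)/8 = 27/8 ≈ 3.37500.
MLE = x̄ = 20/3 ≈ 6.66667.
Difference = 27/8 − 20/3 = -79/24 ≈ -3.2917.

MAP − MLE = -3.2917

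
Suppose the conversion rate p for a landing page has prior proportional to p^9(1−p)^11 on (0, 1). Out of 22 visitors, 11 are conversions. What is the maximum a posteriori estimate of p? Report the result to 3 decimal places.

The prior density ∝ p^9(1−p)^11 is the kernel of Beta(10, 12).
Data: 11 successes in 22 trials. The binomial likelihood contributes p^11(1−p)^11, so the posterior is Beta(10+11, 12+11) = Beta(21, 23).
For Beta(a, b) with a, b > 1 the mode is (a−1)/(a+b−2) = 20/42 ≈ 0.476.

p̂_MAP = 0.476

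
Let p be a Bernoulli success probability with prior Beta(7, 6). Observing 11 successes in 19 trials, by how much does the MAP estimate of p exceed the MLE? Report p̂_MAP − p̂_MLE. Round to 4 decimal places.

Posterior is Beta(18, 14); MAP = (18−1)/(32−2) = 17/30 ≈ 0.56667.
MLE ignores the prior: p̂_MLE = k/n = 11/19 ≈ 0.57895.
Difference = 17/30 − 11/19 = -7/570 ≈ -0.0123.

MAP − MLE = -0.0123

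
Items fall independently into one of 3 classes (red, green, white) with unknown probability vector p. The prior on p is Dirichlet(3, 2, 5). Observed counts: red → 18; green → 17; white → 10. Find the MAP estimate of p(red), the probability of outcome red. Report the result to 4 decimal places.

MAP estimate of p(red) = 0.3846

The posterior is Dirichlet(αᵢ + nᵢ) = Dirichlet(21, 19, 15).
For a Dirichlet(a₁,…,a_K) with all aᵢ > 1, the mode has j-th component (aⱼ − 1)/(Σaᵢ − K).
Here Σaᵢ = 55 and K = 3, so p(red) = (21 − 1)/(55 − 3) = 20/52 ≈ 0.3846.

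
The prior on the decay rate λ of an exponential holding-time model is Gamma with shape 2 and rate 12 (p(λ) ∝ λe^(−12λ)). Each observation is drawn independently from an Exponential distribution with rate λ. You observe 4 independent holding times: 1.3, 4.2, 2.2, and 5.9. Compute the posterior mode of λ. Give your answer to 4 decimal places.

λ̂_MAP = 0.1953

The Exponential(rate=λ) likelihood is ∝ λ^n e^(−λΣtᵢ). Here n = 4 and Σtᵢ = 1.3 + 4.2 + 2.2 + 5.9 = 13.6.
Posterior ∝ λe^(−12λ) · λ^4e^(−13.6λ) = λ^5e^(−25.6λ), i.e. Gamma(6, 25.6).
Mode = (a−1)/b = 5/25.6 ≈ 0.1953.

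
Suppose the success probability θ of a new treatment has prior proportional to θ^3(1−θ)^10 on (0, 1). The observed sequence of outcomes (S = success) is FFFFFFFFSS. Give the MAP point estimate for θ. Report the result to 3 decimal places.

θ̂_MAP = 0.217

The prior density ∝ θ^3(1−θ)^10 is the kernel of Beta(4, 11).
Data: 2 successes in 10 trials (from the sequence). The binomial likelihood contributes θ^2(1−θ)^8, so the posterior is Beta(4+2, 11+8) = Beta(6, 19).
For Beta(a, b) with a, b > 1 the mode is (a−1)/(a+b−2) = 5/23 ≈ 0.217.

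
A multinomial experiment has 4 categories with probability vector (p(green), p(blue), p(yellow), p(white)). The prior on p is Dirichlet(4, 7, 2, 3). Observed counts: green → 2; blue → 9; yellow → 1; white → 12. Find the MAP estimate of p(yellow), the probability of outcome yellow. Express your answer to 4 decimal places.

The posterior is Dirichlet(αᵢ + nᵢ) = Dirichlet(6, 16, 3, 15).
For a Dirichlet(a₁,…,a_K) with all aᵢ > 1, the mode has j-th component (aⱼ − 1)/(Σaᵢ − K).
Here Σaᵢ = 40 and K = 4, so p(yellow) = (3 − 1)/(40 − 4) = 2/36 ≈ 0.0556.

MAP estimate of p(yellow) = 0.0556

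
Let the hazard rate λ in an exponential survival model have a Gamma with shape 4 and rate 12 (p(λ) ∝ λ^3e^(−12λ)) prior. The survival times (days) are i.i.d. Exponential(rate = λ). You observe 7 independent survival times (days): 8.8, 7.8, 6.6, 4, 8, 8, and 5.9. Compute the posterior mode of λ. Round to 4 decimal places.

λ̂_MAP = 0.1637

The Exponential(rate=λ) likelihood is ∝ λ^n e^(−λΣtᵢ). Here n = 7 and Σtᵢ = 8.8 + 7.8 + 6.6 + 4 + 8 + 8 + 5.9 = 49.1.
Posterior ∝ λ^3e^(−12λ) · λ^7e^(−49.1λ) = λ^10e^(−61.1λ), i.e. Gamma(11, 61.1).
Mode = (a−1)/b = 10/61.1 ≈ 0.1637.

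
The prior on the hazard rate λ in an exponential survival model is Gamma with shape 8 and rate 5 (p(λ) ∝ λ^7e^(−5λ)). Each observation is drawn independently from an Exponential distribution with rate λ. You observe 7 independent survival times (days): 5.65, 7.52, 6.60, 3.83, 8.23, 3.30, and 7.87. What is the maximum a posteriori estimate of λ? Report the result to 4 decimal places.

λ̂_MAP = 0.2917

The Exponential(rate=λ) likelihood is ∝ λ^n e^(−λΣtᵢ). Here n = 7 and Σtᵢ = 5.65 + 7.52 + 6.60 + 3.83 + 8.23 + 3.30 + 7.87 = 43.
Posterior ∝ λ^7e^(−5λ) · λ^7e^(−43λ) = λ^14e^(−48λ), i.e. Gamma(15, 48).
Mode = (a−1)/b = 14/48 ≈ 0.2917.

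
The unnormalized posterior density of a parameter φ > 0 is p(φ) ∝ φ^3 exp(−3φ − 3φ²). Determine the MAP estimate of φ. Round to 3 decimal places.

φ̂_MAP = 0.500

ℓ'(φ) = 3/φ − 3 − 6φ. Setting this to zero and multiplying by φ: 6φ² + 3φ − 3 = 0.
φ = (−3 + √(3² + 4·6·3)) / (2·6) = (−3 + √81) / 12 = (−3 + 9)/12 = 1/2.
ℓ''(φ) = −3/φ² − 6 < 0, confirming a maximum.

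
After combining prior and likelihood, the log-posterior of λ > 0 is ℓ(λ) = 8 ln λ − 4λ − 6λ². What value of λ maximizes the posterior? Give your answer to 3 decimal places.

λ̂_MAP = 0.667

ℓ'(λ) = 8/λ − 4 − 12λ. Setting this to zero and multiplying by λ: 12λ² + 4λ − 8 = 0.
λ = (−4 + √(4² + 4·12·8)) / (2·12) = (−4 + √400) / 24 = (−4 + 20)/24 = 2/3.
ℓ''(λ) = −8/λ² − 12 < 0, confirming a maximum.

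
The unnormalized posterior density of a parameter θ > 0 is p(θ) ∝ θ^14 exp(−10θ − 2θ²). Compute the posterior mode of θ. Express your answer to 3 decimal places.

θ̂_MAP = 1.000

ℓ'(θ) = 14/θ − 10 − 4θ. Setting this to zero and multiplying by θ: 4θ² + 10θ − 14 = 0.
θ = (−10 + √(10² + 4·4·14)) / (2·4) = (−10 + √324) / 8 = (−10 + 18)/8 = 1.
ℓ''(θ) = −14/θ² − 4 < 0, confirming a maximum.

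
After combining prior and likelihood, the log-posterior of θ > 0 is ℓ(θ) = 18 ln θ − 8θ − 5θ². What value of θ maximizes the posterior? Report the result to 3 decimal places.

ℓ'(θ) = 18/θ − 8 − 10θ. Setting this to zero and multiplying by θ: 10θ² + 8θ − 18 = 0.
θ = (−8 + √(8² + 4·10·18)) / (2·10) = (−8 + √784) / 20 = (−8 + 28)/20 = 1.
ℓ''(θ) = −18/θ² − 10 < 0, confirming a maximum.

θ̂_MAP = 1.000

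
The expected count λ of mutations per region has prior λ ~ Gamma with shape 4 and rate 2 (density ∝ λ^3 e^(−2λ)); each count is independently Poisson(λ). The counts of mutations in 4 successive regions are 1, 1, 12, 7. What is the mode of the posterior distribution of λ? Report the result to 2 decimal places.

Σxᵢ = 1+1+12+7 = 21, with n = 4.
Posterior ∝ λ^3e^(−2λ) · λ^21e^(−4λ) = λ^24e^(−6λ), i.e. Gamma(shape=25, rate=6).
The mode of a Gamma(a, b) with a ≥ 1 (shape–rate) is (a−1)/b = 24/6 ≈ 4.00.

λ̂_MAP = 4.00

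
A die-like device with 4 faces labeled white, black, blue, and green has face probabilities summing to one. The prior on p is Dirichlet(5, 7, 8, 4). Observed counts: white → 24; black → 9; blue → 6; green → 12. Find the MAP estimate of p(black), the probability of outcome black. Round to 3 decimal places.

The posterior is Dirichlet(αᵢ + nᵢ) = Dirichlet(29, 16, 14, 16).
For a Dirichlet(a₁,…,a_K) with all aᵢ > 1, the mode has j-th component (aⱼ − 1)/(Σaᵢ − K).
Here Σaᵢ = 75 and K = 4, so p(black) = (16 − 1)/(75 − 4) = 15/71 ≈ 0.211.

MAP estimate of p(black) = 0.211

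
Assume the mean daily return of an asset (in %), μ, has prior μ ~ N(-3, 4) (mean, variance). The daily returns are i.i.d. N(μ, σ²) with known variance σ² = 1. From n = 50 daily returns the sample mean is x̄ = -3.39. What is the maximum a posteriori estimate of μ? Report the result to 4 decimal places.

μ̂_MAP = -3.3881

n = 50, x̄ = -3.39.
For a Normal prior and Normal likelihood with known variance, the posterior is Normal; its mode equals its mean, the precision-weighted average.
Prior precision 1/σ₀² = 1/4 = 0.25; data precision n/σ² = 50/1 = 50.
μ̂ = (0.25·(-3) + 50·(-3.39)) / (0.25 + 50) = (-170.25)/50.25 = -227/67 ≈ -3.3881.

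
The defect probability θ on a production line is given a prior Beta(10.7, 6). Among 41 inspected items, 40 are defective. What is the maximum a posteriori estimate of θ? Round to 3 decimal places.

θ̂_MAP = 0.892

Prior: Beta(10.7, 6).
Data: 40 successes in 41 trials. The binomial likelihood contributes θ^40(1−θ)^1, so the posterior is Beta(10.7+40, 6+1) = Beta(50.7, 7).
For Beta(a, b) with a, b > 1 the mode is (a−1)/(a+b−2) = 49.7/55.7 ≈ 0.892.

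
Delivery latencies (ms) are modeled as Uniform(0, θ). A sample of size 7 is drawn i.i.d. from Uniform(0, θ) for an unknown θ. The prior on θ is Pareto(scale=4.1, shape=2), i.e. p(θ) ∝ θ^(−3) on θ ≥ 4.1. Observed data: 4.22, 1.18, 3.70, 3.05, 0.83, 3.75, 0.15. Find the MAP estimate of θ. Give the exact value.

θ̂_MAP = 4.22

The Uniform(0, θ) likelihood is θ^(−n) for θ ≥ max(xᵢ), zero otherwise. Here max(xᵢ) = 4.22.
Posterior ∝ θ^(−3) · θ^(−7) = θ^(−10) on θ ≥ max(4.1, 4.22) = 4.22.
This density is strictly decreasing in θ, so the posterior mode lies at the lower boundary of the support.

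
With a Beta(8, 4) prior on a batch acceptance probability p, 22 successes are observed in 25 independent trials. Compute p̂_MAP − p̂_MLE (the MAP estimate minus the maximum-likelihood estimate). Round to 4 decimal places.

Posterior is Beta(30, 7); MAP = (30−1)/(37−2) = 29/35 ≈ 0.82857.
MLE ignores the prior: p̂_MLE = k/n = 22/25 ≈ 0.88000.
Difference = 29/35 − 22/25 = -9/175 ≈ -0.0514.

MAP − MLE = -0.0514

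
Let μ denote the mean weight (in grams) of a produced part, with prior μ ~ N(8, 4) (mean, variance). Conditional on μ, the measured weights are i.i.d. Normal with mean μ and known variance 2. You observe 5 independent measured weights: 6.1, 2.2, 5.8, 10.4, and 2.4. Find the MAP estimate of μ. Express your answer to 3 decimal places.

n = 5; x̄ = (6.1 + 2.2 + 5.8 + 10.4 + 2.4)/5 = 26.9/5 = 5.38.
For a Normal prior and Normal likelihood with known variance, the posterior is Normal; its mode equals its mean, the precision-weighted average.
Prior precision 1/σ₀² = 1/4 = 0.25; data precision n/σ² = 5/2 = 2.5.
μ̂ = (0.25·8 + 2.5·5.38) / (0.25 + 2.5) = 15.45/2.75 = 309/55 ≈ 5.618.

μ̂_MAP = 5.618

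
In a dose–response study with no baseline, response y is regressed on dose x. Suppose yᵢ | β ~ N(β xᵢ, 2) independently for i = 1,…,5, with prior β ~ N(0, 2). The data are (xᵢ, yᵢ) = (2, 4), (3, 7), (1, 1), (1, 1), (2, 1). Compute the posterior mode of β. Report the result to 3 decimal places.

log p(β | y) = −Σ(yᵢ − βxᵢ)²/(2·2) − β²/(2·2) + const.
Setting the derivative to zero: Σxᵢ(yᵢ − βxᵢ)/2 − β/2 = 0, so β = Σxᵢyᵢ / (Σxᵢ² + σ²/τ²).
Σxᵢyᵢ = 2·4 + 3·7 + 1·1 + 1·1 + 2·1 = 33; Σxᵢ² = 19; σ²/τ² = 1.
β̂_MAP = 33 / (19 + 1) = 33/20 ≈ 1.650.

β̂_MAP = 1.650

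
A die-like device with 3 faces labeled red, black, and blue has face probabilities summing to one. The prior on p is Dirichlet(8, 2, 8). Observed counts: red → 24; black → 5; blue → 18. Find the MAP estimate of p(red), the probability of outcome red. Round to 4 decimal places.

MAP estimate of p(red) = 0.5000

The posterior is Dirichlet(αᵢ + nᵢ) = Dirichlet(32, 7, 26).
For a Dirichlet(a₁,…,a_K) with all aᵢ > 1, the mode has j-th component (aⱼ − 1)/(Σaᵢ − K).
Here Σaᵢ = 65 and K = 3, so p(red) = (32 − 1)/(65 − 3) = 31/62 ≈ 0.5000.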